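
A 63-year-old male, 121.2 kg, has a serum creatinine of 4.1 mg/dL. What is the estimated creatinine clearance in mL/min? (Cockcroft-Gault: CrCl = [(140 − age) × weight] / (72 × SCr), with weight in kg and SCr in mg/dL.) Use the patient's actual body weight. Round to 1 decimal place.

CrCl = (140 − 63) × 121.2 / (72 × 4.1) = 9332.4 / 295.20 ≈ 31.6 mL/min

31.6 mL/min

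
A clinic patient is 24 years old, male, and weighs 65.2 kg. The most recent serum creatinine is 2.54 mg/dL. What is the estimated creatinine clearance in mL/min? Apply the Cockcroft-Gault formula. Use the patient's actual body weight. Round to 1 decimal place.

CrCl = (140 − 24) × 65.2 / (72 × 2.54) = 7563.2 / 182.88 ≈ 41.4 mL/min

41.4 mL/min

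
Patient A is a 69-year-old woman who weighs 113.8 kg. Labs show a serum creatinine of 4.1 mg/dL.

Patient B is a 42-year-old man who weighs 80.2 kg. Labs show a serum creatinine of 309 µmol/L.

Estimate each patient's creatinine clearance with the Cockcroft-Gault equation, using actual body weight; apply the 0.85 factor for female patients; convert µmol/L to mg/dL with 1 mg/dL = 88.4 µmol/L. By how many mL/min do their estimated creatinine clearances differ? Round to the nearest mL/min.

Patient A: CrCl = (140 − 69) × 113.8 / (72 × 4.1) × 0.85 = 8079.8 / 295.20 × 0.85 ≈ 23.3 mL/min
Patient B: SCr = 309 / 88.4 = 3.495 mg/dL
Patient B: CrCl = (140 − 42) × 80.2 / (72 × 3.495) = 7859.6 / 251.64 ≈ 31.2 mL/min
|23.3 − 31.2| = 7.9 mL/min

8 mL/min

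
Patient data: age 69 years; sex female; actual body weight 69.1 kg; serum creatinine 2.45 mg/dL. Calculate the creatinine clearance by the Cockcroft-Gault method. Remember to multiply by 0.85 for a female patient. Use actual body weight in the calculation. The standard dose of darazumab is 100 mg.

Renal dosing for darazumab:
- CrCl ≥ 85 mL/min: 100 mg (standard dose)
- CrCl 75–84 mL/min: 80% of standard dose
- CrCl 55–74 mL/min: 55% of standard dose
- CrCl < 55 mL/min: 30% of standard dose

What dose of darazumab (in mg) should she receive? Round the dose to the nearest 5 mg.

30 mg

CrCl = (140 − 69) × 69.1 / (72 × 2.45) × 0.85 = 4906.1 / 176.40 × 0.85 ≈ 23.6 mL/min
CrCl ≈ 24 mL/min → bracket < 55 mL/min.
30% of 100 mg = 30 mg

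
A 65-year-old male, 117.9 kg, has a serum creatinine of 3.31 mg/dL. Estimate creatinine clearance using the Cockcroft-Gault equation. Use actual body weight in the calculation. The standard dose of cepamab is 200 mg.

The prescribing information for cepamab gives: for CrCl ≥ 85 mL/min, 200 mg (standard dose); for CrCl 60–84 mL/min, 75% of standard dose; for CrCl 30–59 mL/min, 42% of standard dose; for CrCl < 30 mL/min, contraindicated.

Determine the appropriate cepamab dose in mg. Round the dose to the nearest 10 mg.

CrCl = (140 − 65) × 117.9 / (72 × 3.31) = 8842.5 / 238.32 ≈ 37.1 mL/min
CrCl ≈ 37 mL/min → bracket 30–59 mL/min.
42% of 200 mg = 84 mg → 80 mg

80 mg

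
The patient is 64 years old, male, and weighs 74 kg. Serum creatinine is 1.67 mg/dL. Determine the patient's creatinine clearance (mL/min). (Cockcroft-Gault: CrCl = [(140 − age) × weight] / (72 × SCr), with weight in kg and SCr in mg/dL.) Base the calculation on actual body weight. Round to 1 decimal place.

CrCl = (140 − 64) × 74 / (72 × 1.67) = 5624.0 / 120.24 ≈ 46.8 mL/min

46.8 mL/min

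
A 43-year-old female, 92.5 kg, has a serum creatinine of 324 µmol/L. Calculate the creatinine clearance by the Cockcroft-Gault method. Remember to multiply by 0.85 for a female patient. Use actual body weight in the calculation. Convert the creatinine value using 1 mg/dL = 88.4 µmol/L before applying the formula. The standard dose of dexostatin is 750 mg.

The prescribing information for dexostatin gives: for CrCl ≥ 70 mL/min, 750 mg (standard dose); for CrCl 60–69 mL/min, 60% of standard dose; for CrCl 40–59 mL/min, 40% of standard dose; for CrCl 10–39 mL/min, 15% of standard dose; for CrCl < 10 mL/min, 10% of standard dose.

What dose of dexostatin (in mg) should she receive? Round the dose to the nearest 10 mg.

110 mg

SCr = 324 / 88.4 = 3.665 mg/dL
CrCl = (140 − 43) × 92.5 / (72 × 3.665) × 0.85 = 8972.5 / 263.88 × 0.85 ≈ 28.9 mL/min
CrCl ≈ 29 mL/min → bracket 10–39 mL/min.
15% of 750 mg = 112.5 mg → 110 mg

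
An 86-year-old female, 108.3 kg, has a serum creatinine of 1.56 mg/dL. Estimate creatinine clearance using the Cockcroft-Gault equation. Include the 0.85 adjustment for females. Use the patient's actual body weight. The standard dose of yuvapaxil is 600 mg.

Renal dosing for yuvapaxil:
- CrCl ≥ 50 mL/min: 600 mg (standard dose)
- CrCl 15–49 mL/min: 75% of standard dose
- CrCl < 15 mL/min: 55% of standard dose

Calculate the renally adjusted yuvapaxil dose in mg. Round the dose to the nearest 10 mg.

450 mg

CrCl = (140 − 86) × 108.3 / (72 × 1.56) × 0.85 = 5848.2 / 112.32 × 0.85 ≈ 44.3 mL/min
CrCl ≈ 44 mL/min → bracket 15–49 mL/min.
75% of 600 mg = 450 mg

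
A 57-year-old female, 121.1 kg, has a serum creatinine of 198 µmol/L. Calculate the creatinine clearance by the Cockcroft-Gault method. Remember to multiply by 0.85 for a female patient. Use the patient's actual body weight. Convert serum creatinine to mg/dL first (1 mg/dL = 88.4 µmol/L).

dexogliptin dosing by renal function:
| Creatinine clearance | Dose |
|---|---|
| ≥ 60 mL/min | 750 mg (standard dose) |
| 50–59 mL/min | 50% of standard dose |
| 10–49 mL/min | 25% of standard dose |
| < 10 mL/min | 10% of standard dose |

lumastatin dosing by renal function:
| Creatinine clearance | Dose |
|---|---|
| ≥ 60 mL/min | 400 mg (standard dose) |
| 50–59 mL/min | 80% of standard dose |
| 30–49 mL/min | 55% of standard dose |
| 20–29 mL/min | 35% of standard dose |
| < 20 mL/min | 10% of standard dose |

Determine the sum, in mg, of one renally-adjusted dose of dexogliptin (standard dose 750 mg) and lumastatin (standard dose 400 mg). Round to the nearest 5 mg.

695 mg

SCr = 198 / 88.4 = 2.24 mg/dL
CrCl = (140 − 57) × 121.1 / (72 × 2.24) × 0.85 = 10051.3 / 161.28 × 0.85 ≈ 53.0 mL/min
CrCl ≈ 53 mL/min.
dexogliptin: 50–59 mL/min → 50% of 750 mg = 375 mg.
lumastatin: 50–59 mL/min → 80% of 400 mg = 320 mg.
Total = 375 + 320 = 695 mg.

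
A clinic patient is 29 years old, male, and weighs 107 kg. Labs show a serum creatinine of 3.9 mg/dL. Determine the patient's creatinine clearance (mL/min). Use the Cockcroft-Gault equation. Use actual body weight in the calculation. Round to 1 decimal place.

CrCl = (140 − 29) × 107 / (72 × 3.9) = 11877.0 / 280.80 ≈ 42.3 mL/min

42.3 mL/min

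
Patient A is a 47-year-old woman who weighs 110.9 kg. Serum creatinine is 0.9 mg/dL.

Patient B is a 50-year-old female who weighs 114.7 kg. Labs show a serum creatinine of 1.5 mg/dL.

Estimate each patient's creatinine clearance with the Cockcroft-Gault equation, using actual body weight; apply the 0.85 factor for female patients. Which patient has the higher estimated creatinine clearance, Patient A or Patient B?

Patient A

Patient A: CrCl = (140 − 47) × 110.9 / (72 × 0.9) × 0.85 = 10313.7 / 64.80 × 0.85 ≈ 135.3 mL/min
Patient B: CrCl = (140 − 50) × 114.7 / (72 × 1.5) × 0.85 = 10323.0 / 108.00 × 0.85 ≈ 81.2 mL/min
135.3 vs 81.2 mL/min → Patient A is higher.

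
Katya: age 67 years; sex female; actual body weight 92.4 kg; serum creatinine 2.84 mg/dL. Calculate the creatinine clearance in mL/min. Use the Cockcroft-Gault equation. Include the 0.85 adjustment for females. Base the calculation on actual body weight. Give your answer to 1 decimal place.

CrCl = (140 − 67) × 92.4 / (72 × 2.84) × 0.85 = 6745.2 / 204.48 × 0.85 ≈ 28.0 mL/min

28.0 mL/min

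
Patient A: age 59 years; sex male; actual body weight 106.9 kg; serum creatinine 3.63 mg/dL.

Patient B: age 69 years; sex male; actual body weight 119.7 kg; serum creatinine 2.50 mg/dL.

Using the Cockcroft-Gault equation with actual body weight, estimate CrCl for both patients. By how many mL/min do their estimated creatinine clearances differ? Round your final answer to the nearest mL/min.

Patient A: CrCl = (140 − 59) × 106.9 / (72 × 3.63) = 8658.9 / 261.36 ≈ 33.1 mL/min
Patient B: CrCl = (140 − 69) × 119.7 / (72 × 2.5) = 8498.7 / 180.00 ≈ 47.2 mL/min
|33.1 − 47.2| = 14.1 mL/min

14 mL/min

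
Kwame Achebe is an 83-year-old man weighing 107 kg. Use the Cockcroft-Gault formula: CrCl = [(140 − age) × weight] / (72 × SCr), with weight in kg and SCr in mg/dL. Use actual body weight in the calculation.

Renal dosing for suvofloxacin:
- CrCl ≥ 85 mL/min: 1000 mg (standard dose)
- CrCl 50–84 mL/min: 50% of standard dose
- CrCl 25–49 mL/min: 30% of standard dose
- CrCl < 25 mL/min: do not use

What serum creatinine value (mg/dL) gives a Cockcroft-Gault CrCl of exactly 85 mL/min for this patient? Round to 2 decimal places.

Standard dose requires CrCl ≥ 85 mL/min.
Set (140 − 83) × 107 / (72 × SCr) = 85
SCr = (140 − 83) × 107 / (72 × 85) = 0.997 mg/dL

1.00 mg/dL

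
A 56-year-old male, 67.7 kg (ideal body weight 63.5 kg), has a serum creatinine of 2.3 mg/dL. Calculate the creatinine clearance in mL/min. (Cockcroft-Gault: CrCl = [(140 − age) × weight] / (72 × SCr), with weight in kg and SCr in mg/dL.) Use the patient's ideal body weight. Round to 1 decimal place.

CrCl = (140 − 56) × 63.5 / (72 × 2.3) = 5334.0 / 165.60 ≈ 32.2 mL/min

32.2 mL/min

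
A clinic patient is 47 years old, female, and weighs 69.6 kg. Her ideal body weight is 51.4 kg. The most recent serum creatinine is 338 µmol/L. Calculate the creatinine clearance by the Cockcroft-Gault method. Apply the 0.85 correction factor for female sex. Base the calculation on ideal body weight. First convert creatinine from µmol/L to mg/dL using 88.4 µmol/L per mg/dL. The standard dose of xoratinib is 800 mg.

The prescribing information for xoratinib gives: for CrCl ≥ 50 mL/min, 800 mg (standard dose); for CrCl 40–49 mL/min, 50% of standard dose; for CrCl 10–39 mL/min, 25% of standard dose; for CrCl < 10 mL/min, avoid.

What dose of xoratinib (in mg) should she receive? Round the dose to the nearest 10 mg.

SCr = 338 / 88.4 = 3.824 mg/dL
CrCl = (140 − 47) × 51.4 / (72 × 3.824) × 0.85 = 4780.2 / 275.33 × 0.85 ≈ 14.8 mL/min
CrCl ≈ 15 mL/min → bracket 10–39 mL/min.
25% of 800 mg = 200 mg

200 mg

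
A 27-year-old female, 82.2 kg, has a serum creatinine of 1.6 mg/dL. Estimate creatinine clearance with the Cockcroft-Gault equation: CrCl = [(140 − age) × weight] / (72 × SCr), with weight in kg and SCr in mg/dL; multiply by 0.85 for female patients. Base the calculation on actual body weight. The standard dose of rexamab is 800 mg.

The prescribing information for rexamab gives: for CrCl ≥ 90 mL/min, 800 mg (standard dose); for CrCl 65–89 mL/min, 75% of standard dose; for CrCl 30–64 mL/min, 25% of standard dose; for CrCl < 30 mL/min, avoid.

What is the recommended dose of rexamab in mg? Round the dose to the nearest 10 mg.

600 mg

CrCl = (140 − 27) × 82.2 / (72 × 1.6) × 0.85 = 9288.6 / 115.20 × 0.85 ≈ 68.5 mL/min
CrCl ≈ 69 mL/min → bracket 65–89 mL/min.
75% of 800 mg = 600 mg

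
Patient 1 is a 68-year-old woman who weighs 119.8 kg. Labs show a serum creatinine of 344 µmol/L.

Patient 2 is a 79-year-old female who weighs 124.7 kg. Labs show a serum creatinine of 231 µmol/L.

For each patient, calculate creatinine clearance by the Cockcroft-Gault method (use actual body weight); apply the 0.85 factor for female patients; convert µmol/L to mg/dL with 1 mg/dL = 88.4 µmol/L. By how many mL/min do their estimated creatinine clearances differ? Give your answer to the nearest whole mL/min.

8 mL/min

Patient 1: SCr = 344 / 88.4 = 3.891 mg/dL
Patient 1: CrCl = (140 − 68) × 119.8 / (72 × 3.891) × 0.85 = 8625.6 / 280.15 × 0.85 ≈ 26.2 mL/min
Patient 2: SCr = 231 / 88.4 = 2.613 mg/dL
Patient 2: CrCl = (140 − 79) × 124.7 / (72 × 2.613) × 0.85 = 7606.7 / 188.14 × 0.85 ≈ 34.4 mL/min
|26.2 − 34.4| = 8.2 mL/min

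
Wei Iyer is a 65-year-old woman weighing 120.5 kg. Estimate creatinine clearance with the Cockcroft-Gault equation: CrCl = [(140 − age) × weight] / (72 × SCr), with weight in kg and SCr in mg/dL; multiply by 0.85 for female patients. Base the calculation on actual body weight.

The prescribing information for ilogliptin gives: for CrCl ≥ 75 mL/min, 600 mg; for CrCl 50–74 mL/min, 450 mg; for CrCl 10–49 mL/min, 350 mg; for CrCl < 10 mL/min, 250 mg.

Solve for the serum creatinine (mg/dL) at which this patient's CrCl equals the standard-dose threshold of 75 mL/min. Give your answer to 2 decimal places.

Standard dose requires CrCl ≥ 75 mL/min.
Set (140 − 65) × 120.5 × 0.85 / (72 × SCr) = 75
SCr = (140 − 65) × 120.5 × 0.85 / (72 × 75) = 1.423 mg/dL

1.42 mg/dL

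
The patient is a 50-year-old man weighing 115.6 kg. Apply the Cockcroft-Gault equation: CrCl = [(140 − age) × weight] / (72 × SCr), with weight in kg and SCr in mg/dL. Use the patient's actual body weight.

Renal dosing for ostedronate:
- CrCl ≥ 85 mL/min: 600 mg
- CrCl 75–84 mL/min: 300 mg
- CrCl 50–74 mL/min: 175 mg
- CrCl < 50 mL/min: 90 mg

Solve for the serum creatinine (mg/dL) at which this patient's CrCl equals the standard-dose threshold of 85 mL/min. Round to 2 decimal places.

Standard dose requires CrCl ≥ 85 mL/min.
Set (140 − 50) × 115.6 / (72 × SCr) = 85
SCr = (140 − 50) × 115.6 / (72 × 85) = 1.700 mg/dL

1.70 mg/dL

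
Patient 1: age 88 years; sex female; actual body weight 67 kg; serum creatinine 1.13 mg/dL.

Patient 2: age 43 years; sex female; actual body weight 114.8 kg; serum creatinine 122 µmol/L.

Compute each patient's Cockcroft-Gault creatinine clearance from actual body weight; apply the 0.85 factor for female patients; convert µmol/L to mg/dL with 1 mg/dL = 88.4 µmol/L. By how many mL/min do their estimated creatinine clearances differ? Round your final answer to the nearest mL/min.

Patient 1: CrCl = (140 − 88) × 67 / (72 × 1.13) × 0.85 = 3484.0 / 81.36 × 0.85 ≈ 36.4 mL/min
Patient 2: SCr = 122 / 88.4 = 1.38 mg/dL
Patient 2: CrCl = (140 − 43) × 114.8 / (72 × 1.38) × 0.85 = 11135.6 / 99.36 × 0.85 ≈ 95.3 mL/min
|36.4 − 95.3| = 58.9 mL/min

59 mL/min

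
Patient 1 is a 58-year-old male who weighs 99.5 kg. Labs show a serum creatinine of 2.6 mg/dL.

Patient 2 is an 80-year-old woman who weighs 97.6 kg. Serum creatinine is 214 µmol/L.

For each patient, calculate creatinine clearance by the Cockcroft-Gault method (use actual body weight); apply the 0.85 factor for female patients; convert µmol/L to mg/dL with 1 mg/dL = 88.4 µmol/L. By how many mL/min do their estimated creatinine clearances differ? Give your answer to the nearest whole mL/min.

Patient 1: CrCl = (140 − 58) × 99.5 / (72 × 2.6) = 8159.0 / 187.20 ≈ 43.6 mL/min
Patient 2: SCr = 214 / 88.4 = 2.421 mg/dL
Patient 2: CrCl = (140 − 80) × 97.6 / (72 × 2.421) × 0.85 = 5856.0 / 174.31 × 0.85 ≈ 28.6 mL/min
|43.6 − 28.6| = 15.0 mL/min

15 mL/min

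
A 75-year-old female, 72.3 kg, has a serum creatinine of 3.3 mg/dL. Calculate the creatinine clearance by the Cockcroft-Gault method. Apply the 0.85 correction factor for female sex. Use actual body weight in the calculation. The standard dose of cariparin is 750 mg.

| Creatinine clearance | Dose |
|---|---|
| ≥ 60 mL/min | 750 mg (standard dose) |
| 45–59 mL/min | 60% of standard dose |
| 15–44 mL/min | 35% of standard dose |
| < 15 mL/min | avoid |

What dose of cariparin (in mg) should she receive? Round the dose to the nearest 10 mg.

260 mg

CrCl = (140 − 75) × 72.3 / (72 × 3.3) × 0.85 = 4699.5 / 237.60 × 0.85 ≈ 16.8 mL/min
CrCl ≈ 17 mL/min → bracket 15–44 mL/min.
35% of 750 mg = 262.5 mg → 260 mg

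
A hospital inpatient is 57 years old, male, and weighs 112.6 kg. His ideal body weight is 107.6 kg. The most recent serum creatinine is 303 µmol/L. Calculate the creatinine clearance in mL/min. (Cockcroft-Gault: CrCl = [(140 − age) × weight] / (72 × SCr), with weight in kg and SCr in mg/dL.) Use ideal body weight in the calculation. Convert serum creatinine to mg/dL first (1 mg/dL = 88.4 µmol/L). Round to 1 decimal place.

36.2 mL/min

SCr = 303 / 88.4 = 3.428 mg/dL
CrCl = (140 − 57) × 107.6 / (72 × 3.428) = 8930.8 / 246.82 ≈ 36.2 mL/min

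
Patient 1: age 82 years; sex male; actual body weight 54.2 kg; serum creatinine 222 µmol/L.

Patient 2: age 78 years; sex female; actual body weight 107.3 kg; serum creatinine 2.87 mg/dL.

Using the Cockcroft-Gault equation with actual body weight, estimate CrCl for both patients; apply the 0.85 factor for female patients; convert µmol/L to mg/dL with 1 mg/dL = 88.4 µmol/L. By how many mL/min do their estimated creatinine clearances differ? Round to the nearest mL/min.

Patient 1: SCr = 222 / 88.4 = 2.511 mg/dL
Patient 1: CrCl = (140 − 82) × 54.2 / (72 × 2.511) = 3143.6 / 180.79 ≈ 17.4 mL/min
Patient 2: CrCl = (140 − 78) × 107.3 / (72 × 2.87) × 0.85 = 6652.6 / 206.64 × 0.85 ≈ 27.4 mL/min
|17.4 − 27.4| = 10.0 mL/min

10 mL/min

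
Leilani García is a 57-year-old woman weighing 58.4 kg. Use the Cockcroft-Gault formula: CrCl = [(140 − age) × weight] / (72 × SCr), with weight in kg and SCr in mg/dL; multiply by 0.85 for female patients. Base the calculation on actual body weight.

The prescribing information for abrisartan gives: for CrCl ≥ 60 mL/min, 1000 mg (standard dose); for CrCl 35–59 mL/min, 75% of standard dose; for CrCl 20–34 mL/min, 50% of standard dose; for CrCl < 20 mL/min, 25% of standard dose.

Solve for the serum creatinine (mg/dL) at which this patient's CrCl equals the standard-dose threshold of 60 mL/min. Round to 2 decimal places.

0.95 mg/dL

Standard dose requires CrCl ≥ 60 mL/min.
Set (140 − 57) × 58.4 × 0.85 / (72 × SCr) = 60
SCr = (140 − 57) × 58.4 × 0.85 / (72 × 60) = 0.954 mg/dL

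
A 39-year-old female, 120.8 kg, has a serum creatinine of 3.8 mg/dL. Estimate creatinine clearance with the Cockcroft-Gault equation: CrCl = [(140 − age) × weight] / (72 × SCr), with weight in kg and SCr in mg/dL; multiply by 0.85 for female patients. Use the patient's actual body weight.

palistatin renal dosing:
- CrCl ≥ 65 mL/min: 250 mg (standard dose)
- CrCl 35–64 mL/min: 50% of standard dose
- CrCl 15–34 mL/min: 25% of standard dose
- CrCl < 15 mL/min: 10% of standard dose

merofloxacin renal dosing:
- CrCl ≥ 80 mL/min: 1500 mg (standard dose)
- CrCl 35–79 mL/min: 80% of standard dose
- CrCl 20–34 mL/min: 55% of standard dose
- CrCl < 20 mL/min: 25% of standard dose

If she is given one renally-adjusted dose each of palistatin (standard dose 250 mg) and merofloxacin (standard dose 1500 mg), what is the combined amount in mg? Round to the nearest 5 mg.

CrCl = (140 − 39) × 120.8 / (72 × 3.8) × 0.85 = 12200.8 / 273.60 × 0.85 ≈ 37.9 mL/min
CrCl ≈ 38 mL/min.
palistatin: 35–64 mL/min → 50% of 250 mg = 125 mg.
merofloxacin: 35–79 mL/min → 80% of 1500 mg = 1200 mg.
Total = 125 + 1200 = 1325 mg.

1325 mg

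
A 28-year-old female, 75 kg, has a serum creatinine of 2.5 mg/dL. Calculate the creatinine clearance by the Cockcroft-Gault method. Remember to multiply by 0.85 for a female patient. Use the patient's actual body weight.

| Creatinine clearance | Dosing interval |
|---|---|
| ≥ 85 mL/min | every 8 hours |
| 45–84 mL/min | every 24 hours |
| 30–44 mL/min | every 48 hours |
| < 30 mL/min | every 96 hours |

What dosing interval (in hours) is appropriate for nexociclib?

every 48 hours

CrCl = (140 − 28) × 75 / (72 × 2.5) × 0.85 = 8400.0 / 180.00 × 0.85 ≈ 39.7 mL/min
CrCl ≈ 40 mL/min → bracket 30–44 mL/min → every 48 hours.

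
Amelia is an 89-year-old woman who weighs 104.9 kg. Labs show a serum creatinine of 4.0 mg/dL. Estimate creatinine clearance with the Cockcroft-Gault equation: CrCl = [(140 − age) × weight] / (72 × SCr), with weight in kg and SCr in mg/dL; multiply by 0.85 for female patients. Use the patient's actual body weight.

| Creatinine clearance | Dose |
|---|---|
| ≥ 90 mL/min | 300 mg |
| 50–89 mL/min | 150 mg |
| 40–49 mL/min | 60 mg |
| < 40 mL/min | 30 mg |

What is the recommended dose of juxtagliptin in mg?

30 mg

CrCl = (140 − 89) × 104.9 / (72 × 4) × 0.85 = 5349.9 / 288.00 × 0.85 ≈ 15.8 mL/min
CrCl ≈ 16 mL/min → bracket < 40 mL/min.
Dose for this bracket: 30 mg.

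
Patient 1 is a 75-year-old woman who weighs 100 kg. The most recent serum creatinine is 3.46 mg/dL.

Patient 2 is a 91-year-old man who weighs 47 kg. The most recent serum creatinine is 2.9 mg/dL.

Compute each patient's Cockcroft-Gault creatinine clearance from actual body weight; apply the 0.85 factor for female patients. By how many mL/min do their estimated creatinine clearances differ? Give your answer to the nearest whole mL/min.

11 mL/min

Patient 1: CrCl = (140 − 75) × 100 / (72 × 3.46) × 0.85 = 6500.0 / 249.12 × 0.85 ≈ 22.2 mL/min
Patient 2: CrCl = (140 − 91) × 47 / (72 × 2.9) = 2303.0 / 208.80 ≈ 11.0 mL/min
|22.2 − 11.0| = 11.2 mL/min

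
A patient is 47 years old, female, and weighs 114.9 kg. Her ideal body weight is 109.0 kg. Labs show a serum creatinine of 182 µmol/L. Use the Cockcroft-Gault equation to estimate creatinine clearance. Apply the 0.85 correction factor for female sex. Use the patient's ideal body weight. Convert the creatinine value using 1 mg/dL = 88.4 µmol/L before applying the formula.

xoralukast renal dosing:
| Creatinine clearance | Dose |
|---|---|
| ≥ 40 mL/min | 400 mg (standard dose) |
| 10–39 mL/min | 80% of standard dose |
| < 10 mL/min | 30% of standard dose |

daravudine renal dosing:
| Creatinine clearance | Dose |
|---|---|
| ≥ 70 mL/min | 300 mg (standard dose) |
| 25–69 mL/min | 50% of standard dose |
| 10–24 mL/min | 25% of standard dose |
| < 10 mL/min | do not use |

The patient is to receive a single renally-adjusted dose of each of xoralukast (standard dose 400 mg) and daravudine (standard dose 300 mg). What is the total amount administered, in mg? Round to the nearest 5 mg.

SCr = 182 / 88.4 = 2.059 mg/dL
CrCl = (140 − 47) × 109 / (72 × 2.059) × 0.85 = 10137.0 / 148.25 × 0.85 ≈ 58.1 mL/min
CrCl ≈ 58 mL/min.
xoralukast: ≥ 40 mL/min → 100% of 400 mg = 400 mg.
daravudine: 25–69 mL/min → 50% of 300 mg = 150 mg.
Total = 400 + 150 = 550 mg.

550 mg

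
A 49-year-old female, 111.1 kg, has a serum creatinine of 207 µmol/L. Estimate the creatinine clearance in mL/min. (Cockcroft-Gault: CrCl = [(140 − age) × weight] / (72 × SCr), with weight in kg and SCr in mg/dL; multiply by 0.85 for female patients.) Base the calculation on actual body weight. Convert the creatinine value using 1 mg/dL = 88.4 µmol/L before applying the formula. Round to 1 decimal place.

51.0 mL/min

SCr = 207 / 88.4 = 2.342 mg/dL
CrCl = (140 − 49) × 111.1 / (72 × 2.342) × 0.85 = 10110.1 / 168.62 × 0.85 ≈ 51.0 mL/min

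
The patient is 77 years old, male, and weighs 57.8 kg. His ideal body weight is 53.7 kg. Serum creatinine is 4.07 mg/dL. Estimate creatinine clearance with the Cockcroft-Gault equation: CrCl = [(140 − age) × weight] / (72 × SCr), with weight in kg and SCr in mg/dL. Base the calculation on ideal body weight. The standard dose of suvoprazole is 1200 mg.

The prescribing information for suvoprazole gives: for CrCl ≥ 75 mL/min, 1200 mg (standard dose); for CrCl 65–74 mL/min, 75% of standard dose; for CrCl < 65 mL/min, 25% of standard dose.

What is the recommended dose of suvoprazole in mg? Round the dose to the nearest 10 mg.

CrCl = (140 − 77) × 53.7 / (72 × 4.07) = 3383.1 / 293.04 ≈ 11.5 mL/min
CrCl ≈ 12 mL/min → bracket < 65 mL/min.
25% of 1200 mg = 300 mg

300 mg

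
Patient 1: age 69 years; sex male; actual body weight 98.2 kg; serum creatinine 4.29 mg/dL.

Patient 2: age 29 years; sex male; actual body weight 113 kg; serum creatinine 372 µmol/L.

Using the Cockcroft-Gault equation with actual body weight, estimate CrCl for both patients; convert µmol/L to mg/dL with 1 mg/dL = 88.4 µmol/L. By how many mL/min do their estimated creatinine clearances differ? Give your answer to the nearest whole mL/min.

Patient 1: CrCl = (140 − 69) × 98.2 / (72 × 4.29) = 6972.2 / 308.88 ≈ 22.6 mL/min
Patient 2: SCr = 372 / 88.4 = 4.208 mg/dL
Patient 2: CrCl = (140 − 29) × 113 / (72 × 4.208) = 12543.0 / 302.98 ≈ 41.4 mL/min
|22.6 − 41.4| = 18.8 mL/min

19 mL/min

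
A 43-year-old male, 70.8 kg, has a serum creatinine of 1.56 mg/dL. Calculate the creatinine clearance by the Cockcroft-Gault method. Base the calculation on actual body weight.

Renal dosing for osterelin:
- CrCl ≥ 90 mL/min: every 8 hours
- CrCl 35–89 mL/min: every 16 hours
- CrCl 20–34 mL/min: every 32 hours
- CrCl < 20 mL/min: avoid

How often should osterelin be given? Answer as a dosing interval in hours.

every 16 hours

CrCl = (140 − 43) × 70.8 / (72 × 1.56) = 6867.6 / 112.32 ≈ 61.1 mL/min
CrCl ≈ 61 mL/min → bracket 35–89 mL/min → every 16 hours.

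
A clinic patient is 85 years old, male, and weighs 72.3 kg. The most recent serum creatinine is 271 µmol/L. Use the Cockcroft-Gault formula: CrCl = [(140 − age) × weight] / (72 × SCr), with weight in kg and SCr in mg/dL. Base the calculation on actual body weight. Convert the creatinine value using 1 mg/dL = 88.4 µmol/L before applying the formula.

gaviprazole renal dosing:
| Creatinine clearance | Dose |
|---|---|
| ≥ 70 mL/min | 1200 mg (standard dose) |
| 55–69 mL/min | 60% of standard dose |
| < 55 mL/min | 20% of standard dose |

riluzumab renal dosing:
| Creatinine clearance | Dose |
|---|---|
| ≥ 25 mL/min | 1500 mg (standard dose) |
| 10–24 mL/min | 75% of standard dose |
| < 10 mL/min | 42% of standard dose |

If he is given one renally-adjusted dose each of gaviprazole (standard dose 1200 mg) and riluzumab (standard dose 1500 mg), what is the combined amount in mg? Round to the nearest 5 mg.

SCr = 271 / 88.4 = 3.066 mg/dL
CrCl = (140 − 85) × 72.3 / (72 × 3.066) = 3976.5 / 220.75 ≈ 18.0 mL/min
CrCl ≈ 18 mL/min.
gaviprazole: < 55 mL/min → 20% of 1200 mg = 240 mg.
riluzumab: 10–24 mL/min → 75% of 1500 mg = 1125 mg.
Total = 240 + 1125 = 1365 mg.

1365 mg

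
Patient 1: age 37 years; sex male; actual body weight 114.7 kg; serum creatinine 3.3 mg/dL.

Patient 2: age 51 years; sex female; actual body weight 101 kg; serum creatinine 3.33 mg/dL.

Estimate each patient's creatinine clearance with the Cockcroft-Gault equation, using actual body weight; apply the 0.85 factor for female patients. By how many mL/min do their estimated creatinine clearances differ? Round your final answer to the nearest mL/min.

Patient 1: CrCl = (140 − 37) × 114.7 / (72 × 3.3) = 11814.1 / 237.60 ≈ 49.7 mL/min
Patient 2: CrCl = (140 − 51) × 101 / (72 × 3.33) × 0.85 = 8989.0 / 239.76 × 0.85 ≈ 31.9 mL/min
|49.7 − 31.9| = 17.8 mL/min

18 mL/min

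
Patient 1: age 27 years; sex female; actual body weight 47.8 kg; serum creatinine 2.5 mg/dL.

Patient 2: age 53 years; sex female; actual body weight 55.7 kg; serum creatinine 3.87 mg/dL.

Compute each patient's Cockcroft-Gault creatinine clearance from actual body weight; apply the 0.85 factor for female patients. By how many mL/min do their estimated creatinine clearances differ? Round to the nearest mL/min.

Patient 1: CrCl = (140 − 27) × 47.8 / (72 × 2.5) × 0.85 = 5401.4 / 180.00 × 0.85 ≈ 25.5 mL/min
Patient 2: CrCl = (140 − 53) × 55.7 / (72 × 3.87) × 0.85 = 4845.9 / 278.64 × 0.85 ≈ 14.8 mL/min
|25.5 − 14.8| = 10.7 mL/min

11 mL/min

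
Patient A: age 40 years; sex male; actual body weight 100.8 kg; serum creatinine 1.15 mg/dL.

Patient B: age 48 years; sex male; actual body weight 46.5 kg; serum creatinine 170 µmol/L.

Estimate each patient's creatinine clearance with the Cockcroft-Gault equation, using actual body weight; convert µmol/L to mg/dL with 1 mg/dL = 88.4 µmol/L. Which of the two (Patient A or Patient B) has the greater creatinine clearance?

Patient A

Patient A: CrCl = (140 − 40) × 100.8 / (72 × 1.15) = 10080.0 / 82.80 ≈ 121.7 mL/min
Patient B: SCr = 170 / 88.4 = 1.923 mg/dL
Patient B: CrCl = (140 − 48) × 46.5 / (72 × 1.923) = 4278.0 / 138.46 ≈ 30.9 mL/min
121.7 vs 30.9 mL/min → Patient A is higher.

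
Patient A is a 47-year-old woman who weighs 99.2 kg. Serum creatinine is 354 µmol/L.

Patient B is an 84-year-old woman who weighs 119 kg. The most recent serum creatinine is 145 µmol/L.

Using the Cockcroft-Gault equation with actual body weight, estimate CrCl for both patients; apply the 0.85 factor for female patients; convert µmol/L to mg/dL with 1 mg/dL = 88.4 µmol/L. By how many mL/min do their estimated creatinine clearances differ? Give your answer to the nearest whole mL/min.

Patient A: SCr = 354 / 88.4 = 4.005 mg/dL
Patient A: CrCl = (140 − 47) × 99.2 / (72 × 4.005) × 0.85 = 9225.6 / 288.36 × 0.85 ≈ 27.2 mL/min
Patient B: SCr = 145 / 88.4 = 1.64 mg/dL
Patient B: CrCl = (140 − 84) × 119 / (72 × 1.64) × 0.85 = 6664.0 / 118.08 × 0.85 ≈ 48.0 mL/min
|27.2 − 48.0| = 20.8 mL/min

21 mL/min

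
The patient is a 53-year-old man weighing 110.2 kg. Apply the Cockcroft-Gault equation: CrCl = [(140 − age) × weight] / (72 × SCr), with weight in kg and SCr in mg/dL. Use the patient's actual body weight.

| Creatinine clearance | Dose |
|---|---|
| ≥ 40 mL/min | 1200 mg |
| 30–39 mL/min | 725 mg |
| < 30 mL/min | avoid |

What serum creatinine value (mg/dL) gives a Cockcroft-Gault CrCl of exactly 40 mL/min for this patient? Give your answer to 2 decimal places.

3.33 mg/dL

Standard dose requires CrCl ≥ 40 mL/min.
Set (140 − 53) × 110.2 / (72 × SCr) = 40
SCr = (140 − 53) × 110.2 / (72 × 40) = 3.329 mg/dL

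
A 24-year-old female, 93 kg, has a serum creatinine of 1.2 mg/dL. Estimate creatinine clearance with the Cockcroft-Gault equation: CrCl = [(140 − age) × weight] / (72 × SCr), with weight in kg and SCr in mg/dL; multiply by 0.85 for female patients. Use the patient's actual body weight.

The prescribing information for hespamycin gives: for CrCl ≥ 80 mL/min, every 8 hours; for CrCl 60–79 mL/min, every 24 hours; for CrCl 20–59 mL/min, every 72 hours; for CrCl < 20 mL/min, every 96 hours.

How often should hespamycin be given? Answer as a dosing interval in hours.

CrCl = (140 − 24) × 93 / (72 × 1.2) × 0.85 = 10788.0 / 86.40 × 0.85 ≈ 106.1 mL/min
CrCl ≈ 106 mL/min → bracket ≥ 80 mL/min → every 8 hours.

every 8 hours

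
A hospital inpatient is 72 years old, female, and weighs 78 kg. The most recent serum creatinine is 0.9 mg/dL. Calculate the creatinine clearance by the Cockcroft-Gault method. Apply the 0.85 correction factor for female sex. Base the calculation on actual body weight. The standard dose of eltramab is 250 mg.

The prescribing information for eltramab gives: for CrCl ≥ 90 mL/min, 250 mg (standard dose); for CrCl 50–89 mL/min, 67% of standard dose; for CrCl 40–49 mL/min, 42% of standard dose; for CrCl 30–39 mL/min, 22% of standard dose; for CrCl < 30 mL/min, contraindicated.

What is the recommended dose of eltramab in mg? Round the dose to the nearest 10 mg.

170 mg

CrCl = (140 − 72) × 78 / (72 × 0.9) × 0.85 = 5304.0 / 64.80 × 0.85 ≈ 69.6 mL/min
CrCl ≈ 70 mL/min → bracket 50–89 mL/min.
67% of 250 mg = 167.5 mg → 170 mg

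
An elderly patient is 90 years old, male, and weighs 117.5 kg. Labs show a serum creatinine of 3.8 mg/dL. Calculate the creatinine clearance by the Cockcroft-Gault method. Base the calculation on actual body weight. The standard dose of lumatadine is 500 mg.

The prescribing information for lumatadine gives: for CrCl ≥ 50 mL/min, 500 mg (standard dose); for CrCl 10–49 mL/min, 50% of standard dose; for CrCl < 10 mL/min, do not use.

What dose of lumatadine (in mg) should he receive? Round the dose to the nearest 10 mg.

250 mg

CrCl = (140 − 90) × 117.5 / (72 × 3.8) = 5875.0 / 273.60 ≈ 21.5 mL/min
CrCl ≈ 21 mL/min → bracket 10–49 mL/min.
50% of 500 mg = 250 mg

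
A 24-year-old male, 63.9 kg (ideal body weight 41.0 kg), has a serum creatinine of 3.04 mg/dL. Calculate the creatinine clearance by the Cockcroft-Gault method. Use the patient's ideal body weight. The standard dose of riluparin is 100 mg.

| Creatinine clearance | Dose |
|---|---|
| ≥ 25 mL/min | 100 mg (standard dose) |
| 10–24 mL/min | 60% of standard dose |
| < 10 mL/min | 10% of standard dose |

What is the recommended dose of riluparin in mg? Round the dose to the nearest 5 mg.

60 mg

CrCl = (140 − 24) × 41 / (72 × 3.04) = 4756.0 / 218.88 ≈ 21.7 mL/min
CrCl ≈ 22 mL/min → bracket 10–24 mL/min.
60% of 100 mg = 60 mg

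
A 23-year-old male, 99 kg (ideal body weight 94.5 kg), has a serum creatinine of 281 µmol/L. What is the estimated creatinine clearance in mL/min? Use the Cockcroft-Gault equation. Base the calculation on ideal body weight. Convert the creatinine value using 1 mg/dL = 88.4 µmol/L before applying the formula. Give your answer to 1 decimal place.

48.3 mL/min

SCr = 281 / 88.4 = 3.179 mg/dL
CrCl = (140 − 23) × 94.5 / (72 × 3.179) = 11056.5 / 228.89 ≈ 48.3 mL/min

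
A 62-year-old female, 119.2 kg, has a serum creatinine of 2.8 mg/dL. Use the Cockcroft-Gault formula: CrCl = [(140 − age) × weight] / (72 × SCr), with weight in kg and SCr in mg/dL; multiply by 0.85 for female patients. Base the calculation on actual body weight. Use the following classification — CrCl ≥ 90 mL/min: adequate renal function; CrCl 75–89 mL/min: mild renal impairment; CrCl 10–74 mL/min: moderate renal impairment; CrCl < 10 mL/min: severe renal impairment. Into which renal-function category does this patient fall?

CrCl = (140 − 62) × 119.2 / (72 × 2.8) × 0.85 = 9297.6 / 201.60 × 0.85 ≈ 39.2 mL/min
39 mL/min falls in the 'moderate renal impairment' range.

moderate renal impairment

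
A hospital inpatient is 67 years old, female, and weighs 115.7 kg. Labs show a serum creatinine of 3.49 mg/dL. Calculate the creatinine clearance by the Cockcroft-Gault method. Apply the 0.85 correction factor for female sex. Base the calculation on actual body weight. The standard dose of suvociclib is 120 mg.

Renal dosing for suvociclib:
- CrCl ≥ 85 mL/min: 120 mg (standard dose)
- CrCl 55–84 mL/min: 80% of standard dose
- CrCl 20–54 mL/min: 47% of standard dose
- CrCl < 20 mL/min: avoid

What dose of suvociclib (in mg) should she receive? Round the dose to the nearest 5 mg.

CrCl = (140 − 67) × 115.7 / (72 × 3.49) × 0.85 = 8446.1 / 251.28 × 0.85 ≈ 28.6 mL/min
CrCl ≈ 29 mL/min → bracket 20–54 mL/min.
47% of 120 mg = 56.4 mg → 55 mg

55 mg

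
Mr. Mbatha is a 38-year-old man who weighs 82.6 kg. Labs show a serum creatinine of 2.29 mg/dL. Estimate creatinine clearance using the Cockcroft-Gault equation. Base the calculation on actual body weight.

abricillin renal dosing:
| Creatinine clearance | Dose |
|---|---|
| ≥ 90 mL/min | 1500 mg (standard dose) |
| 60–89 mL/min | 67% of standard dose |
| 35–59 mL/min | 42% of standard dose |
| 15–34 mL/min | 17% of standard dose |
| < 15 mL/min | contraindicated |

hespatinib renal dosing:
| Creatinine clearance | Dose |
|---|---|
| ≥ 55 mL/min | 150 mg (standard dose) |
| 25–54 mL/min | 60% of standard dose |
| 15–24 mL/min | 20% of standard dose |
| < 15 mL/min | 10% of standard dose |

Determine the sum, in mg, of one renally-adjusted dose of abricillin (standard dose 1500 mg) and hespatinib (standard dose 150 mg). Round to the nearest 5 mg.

CrCl = (140 − 38) × 82.6 / (72 × 2.29) = 8425.2 / 164.88 ≈ 51.1 mL/min
CrCl ≈ 51 mL/min.
abricillin: 35–59 mL/min → 42% of 1500 mg = 630 mg.
hespatinib: 25–54 mL/min → 60% of 150 mg = 90 mg.
Total = 630 + 90 = 720 mg.

720 mg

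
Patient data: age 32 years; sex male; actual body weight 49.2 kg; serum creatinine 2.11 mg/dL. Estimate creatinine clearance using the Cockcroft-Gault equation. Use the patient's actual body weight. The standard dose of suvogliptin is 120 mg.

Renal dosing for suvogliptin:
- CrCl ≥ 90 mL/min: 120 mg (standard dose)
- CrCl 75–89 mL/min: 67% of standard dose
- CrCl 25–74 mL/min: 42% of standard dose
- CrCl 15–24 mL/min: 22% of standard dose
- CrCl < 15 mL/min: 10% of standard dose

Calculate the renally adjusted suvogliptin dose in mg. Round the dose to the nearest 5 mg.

50 mg

CrCl = (140 − 32) × 49.2 / (72 × 2.11) = 5313.6 / 151.92 ≈ 35.0 mL/min
CrCl ≈ 35 mL/min → bracket 25–74 mL/min.
42% of 120 mg = 50.4 mg → 50 mg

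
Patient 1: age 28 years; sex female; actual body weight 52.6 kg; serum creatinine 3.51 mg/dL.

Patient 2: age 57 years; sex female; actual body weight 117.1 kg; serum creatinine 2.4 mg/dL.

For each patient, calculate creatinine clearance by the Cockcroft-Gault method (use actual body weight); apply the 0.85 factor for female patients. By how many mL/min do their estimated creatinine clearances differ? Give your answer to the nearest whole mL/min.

Patient 1: CrCl = (140 − 28) × 52.6 / (72 × 3.51) × 0.85 = 5891.2 / 252.72 × 0.85 ≈ 19.8 mL/min
Patient 2: CrCl = (140 − 57) × 117.1 / (72 × 2.4) × 0.85 = 9719.3 / 172.80 × 0.85 ≈ 47.8 mL/min
|19.8 − 47.8| = 28.0 mL/min

28 mL/min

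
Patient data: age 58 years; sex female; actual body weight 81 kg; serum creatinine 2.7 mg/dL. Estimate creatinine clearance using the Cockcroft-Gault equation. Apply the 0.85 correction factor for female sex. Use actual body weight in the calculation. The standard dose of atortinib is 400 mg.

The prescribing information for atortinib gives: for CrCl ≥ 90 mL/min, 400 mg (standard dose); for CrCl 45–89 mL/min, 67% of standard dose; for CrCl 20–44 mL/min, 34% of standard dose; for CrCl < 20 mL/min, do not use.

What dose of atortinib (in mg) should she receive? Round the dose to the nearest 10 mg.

140 mg

CrCl = (140 − 58) × 81 / (72 × 2.7) × 0.85 = 6642.0 / 194.40 × 0.85 ≈ 29.0 mL/min
CrCl ≈ 29 mL/min → bracket 20–44 mL/min.
34% of 400 mg = 136 mg → 140 mg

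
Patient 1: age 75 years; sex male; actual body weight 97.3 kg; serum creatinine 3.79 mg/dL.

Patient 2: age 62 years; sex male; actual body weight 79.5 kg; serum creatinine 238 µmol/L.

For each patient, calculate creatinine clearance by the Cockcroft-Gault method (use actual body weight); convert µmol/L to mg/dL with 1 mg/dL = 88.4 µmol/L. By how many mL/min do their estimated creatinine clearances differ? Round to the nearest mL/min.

9 mL/min

Patient 1: CrCl = (140 − 75) × 97.3 / (72 × 3.79) = 6324.5 / 272.88 ≈ 23.2 mL/min
Patient 2: SCr = 238 / 88.4 = 2.692 mg/dL
Patient 2: CrCl = (140 − 62) × 79.5 / (72 × 2.692) = 6201.0 / 193.82 ≈ 32.0 mL/min
|23.2 − 32.0| = 8.8 mL/min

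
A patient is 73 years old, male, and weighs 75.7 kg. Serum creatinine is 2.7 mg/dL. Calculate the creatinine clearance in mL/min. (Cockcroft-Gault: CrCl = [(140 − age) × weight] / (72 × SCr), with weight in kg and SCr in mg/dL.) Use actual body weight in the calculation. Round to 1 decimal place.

CrCl = (140 − 73) × 75.7 / (72 × 2.7) = 5071.9 / 194.40 ≈ 26.1 mL/min

26.1 mL/min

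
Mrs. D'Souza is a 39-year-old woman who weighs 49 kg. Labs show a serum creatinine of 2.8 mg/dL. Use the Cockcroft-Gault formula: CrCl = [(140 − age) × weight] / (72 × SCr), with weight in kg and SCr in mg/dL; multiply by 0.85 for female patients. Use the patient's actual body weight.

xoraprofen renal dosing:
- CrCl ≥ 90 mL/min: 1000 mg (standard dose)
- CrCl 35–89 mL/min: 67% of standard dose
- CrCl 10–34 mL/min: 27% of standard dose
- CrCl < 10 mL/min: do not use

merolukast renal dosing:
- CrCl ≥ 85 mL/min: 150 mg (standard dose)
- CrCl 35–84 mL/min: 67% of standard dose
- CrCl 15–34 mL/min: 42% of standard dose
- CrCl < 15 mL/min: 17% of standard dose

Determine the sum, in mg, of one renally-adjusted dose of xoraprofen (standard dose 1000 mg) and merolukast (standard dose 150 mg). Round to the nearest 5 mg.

335 mg

CrCl = (140 − 39) × 49 / (72 × 2.8) × 0.85 = 4949.0 / 201.60 × 0.85 ≈ 20.9 mL/min
CrCl ≈ 21 mL/min.
xoraprofen: 10–34 mL/min → 27% of 1000 mg = 270 mg.
merolukast: 15–34 mL/min → 42% of 150 mg = 63 mg.
Total = 270 + 63 = 333 mg.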